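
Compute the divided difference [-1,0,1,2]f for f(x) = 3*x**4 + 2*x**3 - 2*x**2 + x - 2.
8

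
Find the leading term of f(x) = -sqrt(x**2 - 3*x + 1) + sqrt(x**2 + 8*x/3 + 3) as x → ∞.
17/6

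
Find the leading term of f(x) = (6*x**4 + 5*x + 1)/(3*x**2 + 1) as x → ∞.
2*x**2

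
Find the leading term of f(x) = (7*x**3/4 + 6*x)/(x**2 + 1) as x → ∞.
7*x/4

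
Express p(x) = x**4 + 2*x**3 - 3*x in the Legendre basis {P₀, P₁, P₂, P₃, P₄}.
(1/5)P₀ + (-9/5)P₁ + (4/7)P₂ + (4/5)P₃ + (8/35)P₄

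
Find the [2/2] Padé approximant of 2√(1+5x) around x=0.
(125*x**2/8 + 25*x/2 + 2)/(25*x**2/16 + 15*x/4 + 1)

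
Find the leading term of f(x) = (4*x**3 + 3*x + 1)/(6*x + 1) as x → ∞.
2*x**2/3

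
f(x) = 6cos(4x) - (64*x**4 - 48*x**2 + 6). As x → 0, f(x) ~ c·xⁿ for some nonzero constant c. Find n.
6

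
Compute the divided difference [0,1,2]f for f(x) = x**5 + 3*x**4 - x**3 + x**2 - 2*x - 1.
34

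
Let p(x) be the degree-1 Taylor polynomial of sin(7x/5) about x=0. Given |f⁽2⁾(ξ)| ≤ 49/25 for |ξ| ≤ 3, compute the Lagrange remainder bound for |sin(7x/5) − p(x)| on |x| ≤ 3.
441/50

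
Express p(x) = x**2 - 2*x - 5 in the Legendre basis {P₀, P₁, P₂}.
(-14/3)P₀ + (-2)P₁ + (2/3)P₂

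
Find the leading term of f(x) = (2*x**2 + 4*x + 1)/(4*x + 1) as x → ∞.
x/2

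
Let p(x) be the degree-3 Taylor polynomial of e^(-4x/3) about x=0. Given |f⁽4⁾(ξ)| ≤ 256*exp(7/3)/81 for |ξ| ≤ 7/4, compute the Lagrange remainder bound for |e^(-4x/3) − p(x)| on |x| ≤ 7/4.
2401*exp(7/3)/1944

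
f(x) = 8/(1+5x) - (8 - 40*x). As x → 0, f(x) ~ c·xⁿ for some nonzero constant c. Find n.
2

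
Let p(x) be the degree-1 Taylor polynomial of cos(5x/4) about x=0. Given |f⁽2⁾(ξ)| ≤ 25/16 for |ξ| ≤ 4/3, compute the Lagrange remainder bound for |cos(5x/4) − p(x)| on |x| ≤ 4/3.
25/18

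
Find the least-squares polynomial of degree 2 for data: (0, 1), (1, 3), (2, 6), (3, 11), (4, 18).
39/35 + (27/35)x + (6/7)x²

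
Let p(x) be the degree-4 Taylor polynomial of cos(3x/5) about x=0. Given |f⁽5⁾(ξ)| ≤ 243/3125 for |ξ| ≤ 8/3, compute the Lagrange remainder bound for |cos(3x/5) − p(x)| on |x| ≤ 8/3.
4096/46875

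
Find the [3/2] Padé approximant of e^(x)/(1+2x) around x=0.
(353*x**3/7860 + 669*x**2/2620 + 99*x/131 + 1)/(-1281*x**2/2620 + 230*x/131 + 1)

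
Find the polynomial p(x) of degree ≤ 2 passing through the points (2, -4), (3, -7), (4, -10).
2 - 3*x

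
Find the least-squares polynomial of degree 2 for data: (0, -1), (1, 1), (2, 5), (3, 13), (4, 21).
-39/35 + (36/35)x + (8/7)x²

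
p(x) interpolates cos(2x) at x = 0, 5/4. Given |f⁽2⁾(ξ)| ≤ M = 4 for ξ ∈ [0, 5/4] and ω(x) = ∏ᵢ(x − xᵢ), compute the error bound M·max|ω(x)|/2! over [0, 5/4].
25/32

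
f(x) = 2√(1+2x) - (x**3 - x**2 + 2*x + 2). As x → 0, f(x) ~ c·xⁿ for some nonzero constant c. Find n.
4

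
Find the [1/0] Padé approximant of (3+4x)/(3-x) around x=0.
5*x/3 + 1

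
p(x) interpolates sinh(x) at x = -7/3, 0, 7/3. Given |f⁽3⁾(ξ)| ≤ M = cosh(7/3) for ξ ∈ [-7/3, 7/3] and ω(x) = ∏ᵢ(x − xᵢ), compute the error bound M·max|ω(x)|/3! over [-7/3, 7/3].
343*sqrt(3)*cosh(7/3)/729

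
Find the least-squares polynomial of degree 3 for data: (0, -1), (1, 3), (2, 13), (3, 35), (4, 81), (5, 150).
-52/63 + (446/189)x + (-1/36)x² + (121/108)x³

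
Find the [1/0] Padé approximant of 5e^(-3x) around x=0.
5 - 15*x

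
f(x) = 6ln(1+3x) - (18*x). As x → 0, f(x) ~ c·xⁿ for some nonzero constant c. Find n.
2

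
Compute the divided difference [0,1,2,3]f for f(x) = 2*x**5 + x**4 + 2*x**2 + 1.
56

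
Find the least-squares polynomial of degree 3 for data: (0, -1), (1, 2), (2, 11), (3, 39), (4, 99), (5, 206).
-67/63 + (944/189)x + (-253/63)x² + (61/27)x³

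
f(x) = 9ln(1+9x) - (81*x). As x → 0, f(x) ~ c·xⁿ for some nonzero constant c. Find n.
2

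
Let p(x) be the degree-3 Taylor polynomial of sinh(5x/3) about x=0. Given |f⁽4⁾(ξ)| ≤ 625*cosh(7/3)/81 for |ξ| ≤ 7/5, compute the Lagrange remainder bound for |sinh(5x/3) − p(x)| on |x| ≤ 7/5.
2401*cosh(7/3)/1944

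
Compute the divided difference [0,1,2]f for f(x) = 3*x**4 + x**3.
24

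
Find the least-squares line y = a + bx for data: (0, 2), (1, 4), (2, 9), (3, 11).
a = 17/10, b = 16/5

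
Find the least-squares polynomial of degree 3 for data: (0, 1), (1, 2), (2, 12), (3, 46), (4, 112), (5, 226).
43/42 + (-31/252)x + (-47/42)x² + (73/36)x³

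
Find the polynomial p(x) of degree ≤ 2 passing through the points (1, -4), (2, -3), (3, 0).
x**2 - 2*x - 3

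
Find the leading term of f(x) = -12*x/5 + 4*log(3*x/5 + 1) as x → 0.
-18*x**2/25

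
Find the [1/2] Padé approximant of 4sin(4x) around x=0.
16*x/(8*x**2/3 + 1)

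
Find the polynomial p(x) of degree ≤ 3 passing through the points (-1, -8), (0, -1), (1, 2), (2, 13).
2*x**3 - 2*x**2 + 3*x - 1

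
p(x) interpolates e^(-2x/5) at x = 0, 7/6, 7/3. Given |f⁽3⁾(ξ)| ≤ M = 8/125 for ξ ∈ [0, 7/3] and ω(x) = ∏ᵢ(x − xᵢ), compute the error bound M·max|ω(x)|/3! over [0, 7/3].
343*sqrt(3)/91125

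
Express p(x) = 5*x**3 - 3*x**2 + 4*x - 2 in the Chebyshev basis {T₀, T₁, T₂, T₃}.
(-7/2)T₀ + (31/4)T₁ + (-3/2)T₂ + (5/4)T₃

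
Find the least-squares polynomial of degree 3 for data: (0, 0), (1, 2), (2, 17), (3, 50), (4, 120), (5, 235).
-13/63 + (781/378)x + (-265/252)x² + (217/108)x³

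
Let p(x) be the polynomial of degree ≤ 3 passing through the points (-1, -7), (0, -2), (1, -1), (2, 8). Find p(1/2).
-7/4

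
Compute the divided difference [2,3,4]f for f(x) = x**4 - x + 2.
55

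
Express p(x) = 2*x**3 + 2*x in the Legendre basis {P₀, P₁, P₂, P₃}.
(16/5)P₁ + (4/5)P₃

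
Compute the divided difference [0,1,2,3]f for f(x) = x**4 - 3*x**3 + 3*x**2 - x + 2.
3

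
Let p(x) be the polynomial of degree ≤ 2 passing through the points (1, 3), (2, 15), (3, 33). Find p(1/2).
-3/4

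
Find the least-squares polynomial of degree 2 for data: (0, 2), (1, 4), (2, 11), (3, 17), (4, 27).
61/35 + (141/70)x + (15/14)x²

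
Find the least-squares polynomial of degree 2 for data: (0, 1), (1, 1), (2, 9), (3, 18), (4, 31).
16/35 + (-1/70)x + (27/14)x²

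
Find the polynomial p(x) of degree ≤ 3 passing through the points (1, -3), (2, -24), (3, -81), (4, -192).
-3*x**3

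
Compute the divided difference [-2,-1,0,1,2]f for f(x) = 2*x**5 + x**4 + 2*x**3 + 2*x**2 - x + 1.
1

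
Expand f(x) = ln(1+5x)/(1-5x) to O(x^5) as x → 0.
5*x + 25*x**2/2 + 625*x**3/6 + 4375*x**4/12 + O(x**5)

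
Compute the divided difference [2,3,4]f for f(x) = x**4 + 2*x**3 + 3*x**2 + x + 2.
76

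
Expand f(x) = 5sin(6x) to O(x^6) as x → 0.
30*x - 180*x**3 + 324*x**5 + O(x**6)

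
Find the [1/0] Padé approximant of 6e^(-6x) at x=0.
6 - 36*x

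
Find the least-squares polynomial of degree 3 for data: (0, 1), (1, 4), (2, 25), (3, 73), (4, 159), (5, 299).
16/21 + (-8/63)x + (25/12)x² + (71/36)x³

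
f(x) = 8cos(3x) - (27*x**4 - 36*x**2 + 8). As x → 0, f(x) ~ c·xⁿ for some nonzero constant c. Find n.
6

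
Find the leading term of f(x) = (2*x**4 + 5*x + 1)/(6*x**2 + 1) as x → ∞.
x**2/3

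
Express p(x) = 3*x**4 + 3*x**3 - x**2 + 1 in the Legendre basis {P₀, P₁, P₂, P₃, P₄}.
(19/15)P₀ + (9/5)P₁ + (22/21)P₂ + (6/5)P₃ + (24/35)P₄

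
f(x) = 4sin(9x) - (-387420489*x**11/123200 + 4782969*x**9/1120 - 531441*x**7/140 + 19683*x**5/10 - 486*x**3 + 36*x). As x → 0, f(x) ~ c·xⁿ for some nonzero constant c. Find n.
13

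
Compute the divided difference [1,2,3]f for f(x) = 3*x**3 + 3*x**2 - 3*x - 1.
21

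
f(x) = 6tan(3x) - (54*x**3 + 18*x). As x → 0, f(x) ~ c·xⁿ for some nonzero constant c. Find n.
5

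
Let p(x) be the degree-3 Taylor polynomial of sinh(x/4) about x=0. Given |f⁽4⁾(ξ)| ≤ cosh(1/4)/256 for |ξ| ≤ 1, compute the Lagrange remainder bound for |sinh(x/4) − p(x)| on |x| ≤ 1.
cosh(1/4)/6144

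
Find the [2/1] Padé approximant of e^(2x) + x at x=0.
(7*x/3 + 1)/(1 - 2*x/3)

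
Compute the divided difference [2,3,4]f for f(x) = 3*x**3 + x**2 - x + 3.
28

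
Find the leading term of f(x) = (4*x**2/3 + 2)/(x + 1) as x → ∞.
4*x/3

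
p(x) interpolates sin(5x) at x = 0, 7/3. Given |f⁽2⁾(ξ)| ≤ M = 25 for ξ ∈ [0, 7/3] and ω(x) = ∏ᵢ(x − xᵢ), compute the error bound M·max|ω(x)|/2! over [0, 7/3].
1225/72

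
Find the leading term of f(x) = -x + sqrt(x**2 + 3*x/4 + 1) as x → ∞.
3/8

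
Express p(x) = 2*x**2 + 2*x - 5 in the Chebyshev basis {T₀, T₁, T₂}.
(-4)T₀ + (2)T₁ + T₂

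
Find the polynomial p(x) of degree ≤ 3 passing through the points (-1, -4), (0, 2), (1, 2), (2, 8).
2*x**3 - 3*x**2 + x + 2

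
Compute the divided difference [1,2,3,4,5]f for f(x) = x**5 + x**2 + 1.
15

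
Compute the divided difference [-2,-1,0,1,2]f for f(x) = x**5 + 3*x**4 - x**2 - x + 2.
3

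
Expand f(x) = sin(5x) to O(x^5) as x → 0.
5*x - 125*x**3/6 + O(x**5)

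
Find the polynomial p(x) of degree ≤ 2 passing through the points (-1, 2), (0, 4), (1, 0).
-3*x**2 - x + 4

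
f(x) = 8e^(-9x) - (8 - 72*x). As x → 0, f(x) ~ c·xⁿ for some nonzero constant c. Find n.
2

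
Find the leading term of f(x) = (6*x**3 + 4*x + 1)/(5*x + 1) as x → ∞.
6*x**2/5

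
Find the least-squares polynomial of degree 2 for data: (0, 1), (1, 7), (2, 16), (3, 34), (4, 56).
44/35 + (139/70)x + (41/14)x²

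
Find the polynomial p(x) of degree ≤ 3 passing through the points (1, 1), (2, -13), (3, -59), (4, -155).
-3*x**3 + 2*x**2 + x + 1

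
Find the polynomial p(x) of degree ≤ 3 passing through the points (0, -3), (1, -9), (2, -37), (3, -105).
-3*x**3 - 2*x**2 - x - 3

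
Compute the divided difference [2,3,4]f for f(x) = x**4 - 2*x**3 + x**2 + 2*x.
38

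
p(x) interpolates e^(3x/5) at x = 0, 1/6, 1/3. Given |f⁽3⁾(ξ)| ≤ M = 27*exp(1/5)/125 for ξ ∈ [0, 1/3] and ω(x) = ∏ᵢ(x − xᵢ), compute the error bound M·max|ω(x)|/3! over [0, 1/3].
sqrt(3)*exp(1/5)/27000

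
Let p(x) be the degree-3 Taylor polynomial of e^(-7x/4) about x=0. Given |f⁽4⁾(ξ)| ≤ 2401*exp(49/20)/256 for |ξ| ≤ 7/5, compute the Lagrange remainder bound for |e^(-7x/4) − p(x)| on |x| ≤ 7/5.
5764801*exp(49/20)/3840000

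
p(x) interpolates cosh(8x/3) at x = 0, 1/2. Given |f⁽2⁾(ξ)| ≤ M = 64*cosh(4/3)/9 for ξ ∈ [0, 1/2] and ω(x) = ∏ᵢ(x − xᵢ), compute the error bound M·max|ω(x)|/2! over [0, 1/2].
2*cosh(4/3)/9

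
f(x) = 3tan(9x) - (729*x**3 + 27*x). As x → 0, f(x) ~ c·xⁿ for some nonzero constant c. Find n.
5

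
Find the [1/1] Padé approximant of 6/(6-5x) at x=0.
1/(1 - 5*x/6)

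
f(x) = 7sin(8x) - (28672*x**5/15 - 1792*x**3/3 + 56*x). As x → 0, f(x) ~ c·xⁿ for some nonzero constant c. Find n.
7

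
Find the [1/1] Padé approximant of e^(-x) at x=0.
(1 - x/2)/(x/2 + 1)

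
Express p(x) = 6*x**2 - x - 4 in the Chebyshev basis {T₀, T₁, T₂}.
-T₀ - T₁ + (3)T₂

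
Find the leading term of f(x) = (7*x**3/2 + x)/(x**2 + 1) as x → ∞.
7*x/2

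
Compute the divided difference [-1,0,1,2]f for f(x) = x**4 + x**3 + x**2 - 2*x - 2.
3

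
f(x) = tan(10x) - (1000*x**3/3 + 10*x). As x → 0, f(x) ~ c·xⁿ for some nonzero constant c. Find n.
5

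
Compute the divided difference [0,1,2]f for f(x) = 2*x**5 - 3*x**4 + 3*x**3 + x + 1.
18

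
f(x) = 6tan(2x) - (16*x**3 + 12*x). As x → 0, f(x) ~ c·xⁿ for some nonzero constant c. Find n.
5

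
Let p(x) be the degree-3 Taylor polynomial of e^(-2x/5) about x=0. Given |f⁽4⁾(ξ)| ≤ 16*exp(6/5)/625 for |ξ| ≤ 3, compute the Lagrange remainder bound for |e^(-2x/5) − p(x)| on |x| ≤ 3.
54*exp(6/5)/625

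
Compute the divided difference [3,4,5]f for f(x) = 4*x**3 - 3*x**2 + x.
45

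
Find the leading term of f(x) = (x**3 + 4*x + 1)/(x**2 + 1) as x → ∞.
x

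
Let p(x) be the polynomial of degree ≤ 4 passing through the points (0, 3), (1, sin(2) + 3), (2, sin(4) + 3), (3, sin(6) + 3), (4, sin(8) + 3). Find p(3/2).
45*sin(4)/64 + 3*sin(8)/128 - 5*sin(6)/32 + 15*sin(2)/32 + 3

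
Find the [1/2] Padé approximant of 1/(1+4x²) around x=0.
1/(4*x**2 + 1)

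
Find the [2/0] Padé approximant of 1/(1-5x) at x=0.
25*x**2 + 5*x + 1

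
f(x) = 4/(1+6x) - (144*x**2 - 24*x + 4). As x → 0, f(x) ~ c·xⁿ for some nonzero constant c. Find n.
3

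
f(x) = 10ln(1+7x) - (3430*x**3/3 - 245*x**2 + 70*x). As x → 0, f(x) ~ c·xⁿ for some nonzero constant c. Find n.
4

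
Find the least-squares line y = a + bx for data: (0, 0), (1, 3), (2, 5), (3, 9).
a = -1/10, b = 29/10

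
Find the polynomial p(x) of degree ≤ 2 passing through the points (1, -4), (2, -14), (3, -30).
-3*x**2 - x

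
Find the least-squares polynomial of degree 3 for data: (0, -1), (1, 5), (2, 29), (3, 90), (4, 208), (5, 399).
-115/126 + (283/108)x + (-2/63)x² + (335/108)x³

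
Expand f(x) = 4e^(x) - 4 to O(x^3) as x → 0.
4*x + 2*x**2 + O(x**3)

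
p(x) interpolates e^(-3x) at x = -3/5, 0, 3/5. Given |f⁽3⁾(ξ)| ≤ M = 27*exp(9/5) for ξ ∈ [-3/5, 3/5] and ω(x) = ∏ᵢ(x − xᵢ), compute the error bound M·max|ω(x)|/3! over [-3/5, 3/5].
27*sqrt(3)*exp(9/5)/125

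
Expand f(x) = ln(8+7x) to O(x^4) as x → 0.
log(8) + 7*x/8 - 49*x**2/128 + 343*x**3/1536 + O(x**4)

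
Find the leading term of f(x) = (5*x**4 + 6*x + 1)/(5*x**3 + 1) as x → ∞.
x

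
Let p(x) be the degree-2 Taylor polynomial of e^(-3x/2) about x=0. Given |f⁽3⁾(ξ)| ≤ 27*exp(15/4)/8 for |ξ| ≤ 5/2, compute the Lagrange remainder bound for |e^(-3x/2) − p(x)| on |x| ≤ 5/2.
1125*exp(15/4)/128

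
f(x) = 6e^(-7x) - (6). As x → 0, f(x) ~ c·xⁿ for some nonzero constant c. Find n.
1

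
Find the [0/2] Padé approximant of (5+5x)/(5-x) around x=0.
1/(6*x**2/5 - 6*x/5 + 1)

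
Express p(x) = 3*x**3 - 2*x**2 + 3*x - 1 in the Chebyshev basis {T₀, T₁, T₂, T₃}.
(-2)T₀ + (21/4)T₁ - T₂ + (3/4)T₃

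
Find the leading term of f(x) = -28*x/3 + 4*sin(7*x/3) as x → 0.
-686*x**3/81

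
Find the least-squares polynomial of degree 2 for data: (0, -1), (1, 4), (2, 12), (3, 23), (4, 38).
-32/35 + (219/70)x + (23/14)x²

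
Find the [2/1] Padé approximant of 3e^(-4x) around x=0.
(8*x**2 - 8*x + 3)/(4*x/3 + 1)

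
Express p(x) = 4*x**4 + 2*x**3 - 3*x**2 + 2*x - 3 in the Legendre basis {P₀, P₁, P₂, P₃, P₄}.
(-16/5)P₀ + (16/5)P₁ + (2/7)P₂ + (4/5)P₃ + (32/35)P₄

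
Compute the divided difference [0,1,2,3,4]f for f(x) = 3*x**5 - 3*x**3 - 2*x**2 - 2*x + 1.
30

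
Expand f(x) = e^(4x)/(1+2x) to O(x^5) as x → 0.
1 + 2*x + 4*x**2 + 8*x**3/3 + 16*x**4/3 + O(x**5)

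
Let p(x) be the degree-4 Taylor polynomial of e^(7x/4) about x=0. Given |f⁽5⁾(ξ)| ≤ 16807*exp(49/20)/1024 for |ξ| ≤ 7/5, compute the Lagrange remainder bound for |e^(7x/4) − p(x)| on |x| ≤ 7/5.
282475249*exp(49/20)/384000000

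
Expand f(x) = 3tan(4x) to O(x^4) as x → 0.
12*x + 64*x**3 + O(x**4)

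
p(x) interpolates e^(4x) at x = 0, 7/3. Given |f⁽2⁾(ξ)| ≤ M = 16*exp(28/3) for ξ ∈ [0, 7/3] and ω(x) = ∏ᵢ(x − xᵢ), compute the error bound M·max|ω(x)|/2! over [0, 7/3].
98*exp(28/3)/9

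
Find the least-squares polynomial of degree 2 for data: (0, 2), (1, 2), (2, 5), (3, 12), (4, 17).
8/5 + x²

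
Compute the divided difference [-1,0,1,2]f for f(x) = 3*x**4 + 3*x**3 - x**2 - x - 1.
9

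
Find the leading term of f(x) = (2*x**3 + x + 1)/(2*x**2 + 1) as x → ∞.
x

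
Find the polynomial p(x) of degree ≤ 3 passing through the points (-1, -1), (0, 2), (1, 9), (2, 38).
3*x**3 + 2*x**2 + 2*x + 2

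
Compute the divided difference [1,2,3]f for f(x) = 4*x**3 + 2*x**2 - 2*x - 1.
26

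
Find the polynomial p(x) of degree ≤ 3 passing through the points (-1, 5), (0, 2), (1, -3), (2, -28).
-3*x**3 - x**2 - x + 2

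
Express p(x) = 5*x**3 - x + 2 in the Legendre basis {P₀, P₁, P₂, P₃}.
(2)P₀ + (2)P₁ + (2)P₃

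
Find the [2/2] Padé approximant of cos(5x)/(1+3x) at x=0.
(-425*x**2/84 - 25*x/14 + 1)/(25*x**2/12 + 17*x/14 + 1)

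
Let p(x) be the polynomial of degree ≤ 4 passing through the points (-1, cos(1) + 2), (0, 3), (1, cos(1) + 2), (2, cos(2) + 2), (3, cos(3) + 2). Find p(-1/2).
-35*cos(1)/128 + 7*cos(2)/32 - 5*cos(3)/128 + 99/32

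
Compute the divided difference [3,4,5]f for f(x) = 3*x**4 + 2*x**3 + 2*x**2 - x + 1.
317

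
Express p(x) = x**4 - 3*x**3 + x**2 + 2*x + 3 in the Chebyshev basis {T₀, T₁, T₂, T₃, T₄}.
(31/8)T₀ + (-1/4)T₁ + T₂ + (-3/4)T₃ + (1/8)T₄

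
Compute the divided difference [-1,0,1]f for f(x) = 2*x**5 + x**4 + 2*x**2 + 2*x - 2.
3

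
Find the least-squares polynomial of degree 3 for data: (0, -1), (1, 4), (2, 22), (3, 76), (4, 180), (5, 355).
-109/126 + (2263/756)x + (-437/252)x² + (83/27)x³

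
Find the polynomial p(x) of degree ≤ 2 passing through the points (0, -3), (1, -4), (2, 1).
3*x**2 - 4*x - 3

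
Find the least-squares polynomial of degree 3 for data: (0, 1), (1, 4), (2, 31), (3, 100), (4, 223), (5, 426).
50/63 + (-767/378)x + (349/126)x² + (79/27)x³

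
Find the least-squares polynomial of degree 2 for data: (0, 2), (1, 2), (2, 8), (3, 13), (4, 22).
57/35 + (17/70)x + (17/14)x²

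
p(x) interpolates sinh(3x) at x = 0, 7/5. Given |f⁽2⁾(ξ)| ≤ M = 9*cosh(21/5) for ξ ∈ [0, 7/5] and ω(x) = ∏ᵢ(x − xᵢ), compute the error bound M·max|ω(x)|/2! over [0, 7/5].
441*cosh(21/5)/200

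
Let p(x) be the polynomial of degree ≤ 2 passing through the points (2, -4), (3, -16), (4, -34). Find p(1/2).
11/4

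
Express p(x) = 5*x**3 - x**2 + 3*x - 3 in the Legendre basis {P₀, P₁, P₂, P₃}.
(-10/3)P₀ + (6)P₁ + (-2/3)P₂ + (2)P₃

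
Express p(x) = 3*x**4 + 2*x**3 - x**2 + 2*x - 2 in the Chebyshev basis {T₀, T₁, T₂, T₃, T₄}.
(-11/8)T₀ + (7/2)T₁ + T₂ + (1/2)T₃ + (3/8)T₄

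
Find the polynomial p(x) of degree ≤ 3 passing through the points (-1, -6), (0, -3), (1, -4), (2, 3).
2*x**3 - 2*x**2 - x - 3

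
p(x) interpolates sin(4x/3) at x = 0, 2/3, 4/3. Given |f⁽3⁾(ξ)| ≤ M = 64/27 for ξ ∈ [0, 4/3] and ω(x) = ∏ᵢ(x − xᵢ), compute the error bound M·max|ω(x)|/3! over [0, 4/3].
512*sqrt(3)/19683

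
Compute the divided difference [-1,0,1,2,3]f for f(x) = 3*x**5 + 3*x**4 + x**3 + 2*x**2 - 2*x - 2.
18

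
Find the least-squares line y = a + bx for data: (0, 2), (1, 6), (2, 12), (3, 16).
a = 9/5, b = 24/5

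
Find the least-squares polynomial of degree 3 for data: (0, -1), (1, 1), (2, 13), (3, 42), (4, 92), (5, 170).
-41/42 + (-379/252)x + (29/12)x² + (17/18)x³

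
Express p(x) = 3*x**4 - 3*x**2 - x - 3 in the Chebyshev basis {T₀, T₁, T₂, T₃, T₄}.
(-27/8)T₀ - T₁ + (3/8)T₄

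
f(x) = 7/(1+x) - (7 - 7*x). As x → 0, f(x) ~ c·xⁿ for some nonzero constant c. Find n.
2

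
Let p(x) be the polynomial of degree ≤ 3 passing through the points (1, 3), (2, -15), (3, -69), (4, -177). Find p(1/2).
33/8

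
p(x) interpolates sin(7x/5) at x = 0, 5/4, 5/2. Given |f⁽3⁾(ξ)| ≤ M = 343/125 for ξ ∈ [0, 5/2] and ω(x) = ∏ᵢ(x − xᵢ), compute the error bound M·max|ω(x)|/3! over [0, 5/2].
343*sqrt(3)/1728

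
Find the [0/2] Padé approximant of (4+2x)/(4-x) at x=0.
1/(3*x**2/8 - 3*x/4 + 1)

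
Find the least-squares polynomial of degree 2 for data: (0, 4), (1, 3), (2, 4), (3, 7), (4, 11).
137/35 + (-57/35)x + (6/7)x²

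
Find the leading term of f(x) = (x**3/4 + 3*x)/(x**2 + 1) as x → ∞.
x/4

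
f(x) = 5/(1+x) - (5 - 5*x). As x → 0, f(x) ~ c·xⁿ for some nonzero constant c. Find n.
2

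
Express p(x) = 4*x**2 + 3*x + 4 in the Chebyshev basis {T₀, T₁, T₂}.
(6)T₀ + (3)T₁ + (2)T₂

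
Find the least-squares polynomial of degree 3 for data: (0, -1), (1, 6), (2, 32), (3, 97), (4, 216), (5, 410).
-125/126 + (335/108)x + (97/126)x² + (325/108)x³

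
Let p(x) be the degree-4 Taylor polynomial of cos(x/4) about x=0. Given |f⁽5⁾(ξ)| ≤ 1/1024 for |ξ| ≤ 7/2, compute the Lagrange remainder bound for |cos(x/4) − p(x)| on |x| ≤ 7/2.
16807/3932160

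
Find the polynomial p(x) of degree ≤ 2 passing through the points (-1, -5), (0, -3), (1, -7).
-3*x**2 - x - 3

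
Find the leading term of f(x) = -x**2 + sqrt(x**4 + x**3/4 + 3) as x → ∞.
x/8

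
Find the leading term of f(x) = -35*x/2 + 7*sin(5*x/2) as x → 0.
-875*x**3/48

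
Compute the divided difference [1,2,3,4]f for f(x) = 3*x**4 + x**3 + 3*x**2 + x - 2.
31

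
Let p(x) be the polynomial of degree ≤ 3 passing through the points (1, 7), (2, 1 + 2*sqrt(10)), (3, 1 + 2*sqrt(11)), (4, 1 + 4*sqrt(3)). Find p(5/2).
-sqrt(3)/4 + 5/8 + 9*sqrt(10)/8 + 9*sqrt(11)/8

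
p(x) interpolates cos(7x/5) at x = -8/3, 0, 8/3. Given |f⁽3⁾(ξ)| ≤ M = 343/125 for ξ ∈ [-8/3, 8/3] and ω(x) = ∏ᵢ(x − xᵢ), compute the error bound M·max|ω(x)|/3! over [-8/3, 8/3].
175616*sqrt(3)/91125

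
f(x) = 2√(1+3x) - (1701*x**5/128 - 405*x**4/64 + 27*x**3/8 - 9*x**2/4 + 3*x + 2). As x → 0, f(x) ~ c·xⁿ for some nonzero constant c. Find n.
6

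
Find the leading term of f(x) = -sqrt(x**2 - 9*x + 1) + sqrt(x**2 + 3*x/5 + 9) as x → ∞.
24/5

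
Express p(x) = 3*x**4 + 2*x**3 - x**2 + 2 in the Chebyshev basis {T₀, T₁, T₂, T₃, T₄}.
(21/8)T₀ + (3/2)T₁ + T₂ + (1/2)T₃ + (3/8)T₄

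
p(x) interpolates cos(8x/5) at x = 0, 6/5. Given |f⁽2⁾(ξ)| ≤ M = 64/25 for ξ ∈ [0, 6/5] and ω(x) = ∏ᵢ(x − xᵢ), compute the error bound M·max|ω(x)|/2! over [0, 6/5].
288/625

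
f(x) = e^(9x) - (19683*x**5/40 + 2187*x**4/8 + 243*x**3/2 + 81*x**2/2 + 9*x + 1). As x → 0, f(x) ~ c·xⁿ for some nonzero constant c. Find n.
6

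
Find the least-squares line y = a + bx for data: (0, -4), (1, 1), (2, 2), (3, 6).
a = -17/5, b = 31/10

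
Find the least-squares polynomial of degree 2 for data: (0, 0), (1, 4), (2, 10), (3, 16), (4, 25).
1/35 + (117/35)x + (5/7)x²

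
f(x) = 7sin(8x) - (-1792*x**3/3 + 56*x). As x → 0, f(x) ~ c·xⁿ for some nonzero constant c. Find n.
5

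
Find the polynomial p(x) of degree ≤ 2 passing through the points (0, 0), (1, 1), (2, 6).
2*x**2 - x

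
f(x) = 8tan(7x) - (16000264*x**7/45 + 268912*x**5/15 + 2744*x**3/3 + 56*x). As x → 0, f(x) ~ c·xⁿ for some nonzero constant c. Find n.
9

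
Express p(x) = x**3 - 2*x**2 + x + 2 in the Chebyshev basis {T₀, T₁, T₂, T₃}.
T₀ + (7/4)T₁ - T₂ + (1/4)T₃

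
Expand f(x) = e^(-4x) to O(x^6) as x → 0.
1 - 4*x + 8*x**2 - 32*x**3/3 + 32*x**4/3 - 128*x**5/15 + O(x**6)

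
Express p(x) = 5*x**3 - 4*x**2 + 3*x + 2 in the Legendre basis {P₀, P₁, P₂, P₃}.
(2/3)P₀ + (6)P₁ + (-8/3)P₂ + (2)P₃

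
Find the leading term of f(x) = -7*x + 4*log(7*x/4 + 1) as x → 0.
-49*x**2/8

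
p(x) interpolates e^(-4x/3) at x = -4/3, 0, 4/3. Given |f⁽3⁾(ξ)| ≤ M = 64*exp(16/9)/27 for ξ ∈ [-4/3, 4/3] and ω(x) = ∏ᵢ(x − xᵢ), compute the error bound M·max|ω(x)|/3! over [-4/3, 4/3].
4096*sqrt(3)*exp(16/9)/19683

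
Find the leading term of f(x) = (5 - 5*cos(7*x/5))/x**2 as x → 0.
49/10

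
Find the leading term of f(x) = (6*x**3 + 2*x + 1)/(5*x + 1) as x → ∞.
6*x**2/5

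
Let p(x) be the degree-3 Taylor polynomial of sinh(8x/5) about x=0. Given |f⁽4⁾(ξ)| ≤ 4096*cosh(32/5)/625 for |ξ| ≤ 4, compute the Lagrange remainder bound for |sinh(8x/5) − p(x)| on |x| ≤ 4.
131072*cosh(32/5)/1875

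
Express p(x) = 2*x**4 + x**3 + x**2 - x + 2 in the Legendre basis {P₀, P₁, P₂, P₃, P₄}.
(41/15)P₀ + (-2/5)P₁ + (38/21)P₂ + (2/5)P₃ + (16/35)P₄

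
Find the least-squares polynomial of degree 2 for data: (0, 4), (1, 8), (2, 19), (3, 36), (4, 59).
136/35 + (43/35)x + (22/7)x²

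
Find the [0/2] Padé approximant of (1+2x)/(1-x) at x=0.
1/(6*x**2 - 3*x + 1)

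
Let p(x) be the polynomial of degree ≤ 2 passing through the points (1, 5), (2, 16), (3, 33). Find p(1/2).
7/4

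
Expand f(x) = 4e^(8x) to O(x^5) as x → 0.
4 + 32*x + 128*x**2 + 1024*x**3/3 + 2048*x**4/3 + O(x**5)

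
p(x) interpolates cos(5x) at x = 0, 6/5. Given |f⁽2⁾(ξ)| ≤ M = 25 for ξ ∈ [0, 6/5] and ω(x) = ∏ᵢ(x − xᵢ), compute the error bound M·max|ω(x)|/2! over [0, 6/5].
9/2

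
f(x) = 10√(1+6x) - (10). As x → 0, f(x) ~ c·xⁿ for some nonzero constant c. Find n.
1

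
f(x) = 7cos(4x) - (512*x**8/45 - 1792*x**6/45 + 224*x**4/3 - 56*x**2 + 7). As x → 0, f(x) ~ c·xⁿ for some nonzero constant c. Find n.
10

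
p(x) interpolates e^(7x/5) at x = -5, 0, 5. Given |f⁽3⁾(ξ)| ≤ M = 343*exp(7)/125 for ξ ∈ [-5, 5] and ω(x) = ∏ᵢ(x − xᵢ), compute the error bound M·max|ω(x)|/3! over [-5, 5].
343*sqrt(3)*exp(7)/27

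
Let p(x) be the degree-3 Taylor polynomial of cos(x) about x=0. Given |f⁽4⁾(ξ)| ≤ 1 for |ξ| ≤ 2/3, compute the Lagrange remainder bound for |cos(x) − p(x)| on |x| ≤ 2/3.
2/243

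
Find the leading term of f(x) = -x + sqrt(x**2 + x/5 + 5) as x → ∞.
1/10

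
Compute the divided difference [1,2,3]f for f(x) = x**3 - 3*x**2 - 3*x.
3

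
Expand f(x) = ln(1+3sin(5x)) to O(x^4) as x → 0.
15*x - 225*x**2/2 + 2125*x**3/2 + O(x**4)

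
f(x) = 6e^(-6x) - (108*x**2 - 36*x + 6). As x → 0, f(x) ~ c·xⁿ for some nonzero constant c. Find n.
3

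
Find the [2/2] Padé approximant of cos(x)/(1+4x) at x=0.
(-187*x**2/372 + 2*x/93 + 1)/(x**2/12 + 374*x/93 + 1)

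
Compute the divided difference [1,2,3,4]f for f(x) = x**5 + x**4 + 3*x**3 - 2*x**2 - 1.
78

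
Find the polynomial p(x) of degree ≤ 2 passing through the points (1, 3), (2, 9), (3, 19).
2*x**2 + 1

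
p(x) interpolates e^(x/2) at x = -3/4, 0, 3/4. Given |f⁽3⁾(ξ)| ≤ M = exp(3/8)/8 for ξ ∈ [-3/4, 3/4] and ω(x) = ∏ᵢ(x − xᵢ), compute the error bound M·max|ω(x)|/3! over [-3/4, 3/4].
sqrt(3)*exp(3/8)/512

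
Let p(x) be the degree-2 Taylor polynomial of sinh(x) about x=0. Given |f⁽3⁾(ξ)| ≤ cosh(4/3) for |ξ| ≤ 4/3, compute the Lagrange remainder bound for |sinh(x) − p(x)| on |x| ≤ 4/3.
32*cosh(4/3)/81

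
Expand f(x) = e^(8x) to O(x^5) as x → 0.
1 + 8*x + 32*x**2 + 256*x**3/3 + 512*x**4/3 + O(x**5)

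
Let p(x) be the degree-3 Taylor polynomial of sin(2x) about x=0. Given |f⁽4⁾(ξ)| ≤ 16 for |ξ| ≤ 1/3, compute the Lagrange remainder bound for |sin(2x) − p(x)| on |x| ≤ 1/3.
2/243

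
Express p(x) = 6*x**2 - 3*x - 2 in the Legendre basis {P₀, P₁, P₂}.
(-3)P₁ + (4)P₂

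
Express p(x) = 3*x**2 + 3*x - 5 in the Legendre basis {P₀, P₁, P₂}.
(-4)P₀ + (3)P₁ + (2)P₂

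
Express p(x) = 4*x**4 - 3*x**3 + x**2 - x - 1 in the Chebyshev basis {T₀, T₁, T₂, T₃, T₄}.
T₀ + (-13/4)T₁ + (5/2)T₂ + (-3/4)T₃ + (1/2)T₄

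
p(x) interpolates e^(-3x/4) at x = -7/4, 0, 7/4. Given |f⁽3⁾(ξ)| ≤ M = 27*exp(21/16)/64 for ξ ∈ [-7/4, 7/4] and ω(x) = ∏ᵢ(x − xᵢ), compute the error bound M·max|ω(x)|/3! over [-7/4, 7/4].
343*sqrt(3)*exp(21/16)/4096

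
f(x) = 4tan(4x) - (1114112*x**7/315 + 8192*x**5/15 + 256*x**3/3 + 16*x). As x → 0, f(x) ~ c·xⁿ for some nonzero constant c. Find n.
9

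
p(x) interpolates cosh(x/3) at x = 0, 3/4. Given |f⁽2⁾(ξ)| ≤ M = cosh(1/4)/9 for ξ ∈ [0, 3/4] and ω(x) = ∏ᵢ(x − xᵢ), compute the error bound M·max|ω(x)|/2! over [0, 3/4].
cosh(1/4)/128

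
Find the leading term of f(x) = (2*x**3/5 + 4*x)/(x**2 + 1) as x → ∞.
2*x/5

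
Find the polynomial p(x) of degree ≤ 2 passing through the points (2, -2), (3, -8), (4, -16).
-x**2 - x + 4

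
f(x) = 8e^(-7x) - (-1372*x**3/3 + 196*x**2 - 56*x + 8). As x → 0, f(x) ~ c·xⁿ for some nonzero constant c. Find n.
4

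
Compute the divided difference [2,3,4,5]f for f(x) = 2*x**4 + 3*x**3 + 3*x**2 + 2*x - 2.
31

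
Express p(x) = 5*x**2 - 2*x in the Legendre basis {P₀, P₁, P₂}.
(5/3)P₀ + (-2)P₁ + (10/3)P₂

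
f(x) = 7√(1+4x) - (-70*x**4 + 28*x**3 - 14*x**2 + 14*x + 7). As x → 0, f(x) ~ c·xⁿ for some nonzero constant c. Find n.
5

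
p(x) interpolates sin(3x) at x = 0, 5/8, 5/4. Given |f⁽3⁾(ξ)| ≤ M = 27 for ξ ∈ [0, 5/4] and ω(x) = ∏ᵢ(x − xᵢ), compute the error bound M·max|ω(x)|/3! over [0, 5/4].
125*sqrt(3)/512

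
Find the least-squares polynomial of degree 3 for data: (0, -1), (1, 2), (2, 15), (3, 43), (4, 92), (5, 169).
-15/14 + (17/28)x + (47/28)x² + x³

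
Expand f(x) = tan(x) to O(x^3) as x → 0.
x + O(x**3)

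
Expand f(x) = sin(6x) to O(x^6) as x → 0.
6*x - 36*x**3 + 324*x**5/5 + O(x**6)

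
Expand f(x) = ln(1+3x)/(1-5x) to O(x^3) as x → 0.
3*x + 21*x**2/2 + O(x**3)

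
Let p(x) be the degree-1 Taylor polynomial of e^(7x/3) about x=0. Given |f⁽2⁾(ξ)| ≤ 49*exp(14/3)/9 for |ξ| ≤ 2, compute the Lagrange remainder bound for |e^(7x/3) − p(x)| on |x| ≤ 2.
98*exp(14/3)/9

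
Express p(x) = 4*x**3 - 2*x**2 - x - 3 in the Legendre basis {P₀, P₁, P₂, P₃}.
(-11/3)P₀ + (7/5)P₁ + (-4/3)P₂ + (8/5)P₃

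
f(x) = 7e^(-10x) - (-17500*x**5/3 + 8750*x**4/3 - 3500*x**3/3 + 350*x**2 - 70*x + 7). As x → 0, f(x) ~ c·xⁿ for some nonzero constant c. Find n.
6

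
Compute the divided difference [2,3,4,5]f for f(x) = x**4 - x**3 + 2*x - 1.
13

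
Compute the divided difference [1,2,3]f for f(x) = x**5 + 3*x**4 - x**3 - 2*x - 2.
159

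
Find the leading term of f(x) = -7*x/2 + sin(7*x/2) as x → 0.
-343*x**3/48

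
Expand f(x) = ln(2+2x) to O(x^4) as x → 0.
log(2) + x - x**2/2 + x**3/3 + O(x**4)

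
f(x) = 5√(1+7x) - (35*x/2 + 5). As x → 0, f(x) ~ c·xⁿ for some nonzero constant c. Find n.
2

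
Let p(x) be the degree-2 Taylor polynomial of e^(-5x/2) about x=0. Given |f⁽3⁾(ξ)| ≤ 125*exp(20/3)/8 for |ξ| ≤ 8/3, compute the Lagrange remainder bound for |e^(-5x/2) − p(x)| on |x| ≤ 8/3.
4000*exp(20/3)/81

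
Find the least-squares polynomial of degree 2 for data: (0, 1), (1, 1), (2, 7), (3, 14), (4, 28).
33/35 + (-111/70)x + (29/14)x²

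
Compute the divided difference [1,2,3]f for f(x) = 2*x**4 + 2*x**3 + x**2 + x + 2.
63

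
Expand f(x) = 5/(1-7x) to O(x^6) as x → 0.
5 + 35*x + 245*x**2 + 1715*x**3 + 12005*x**4 + 84035*x**5 + O(x**6)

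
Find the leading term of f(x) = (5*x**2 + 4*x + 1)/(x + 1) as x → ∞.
5*x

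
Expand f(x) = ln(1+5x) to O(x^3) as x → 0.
5*x - 25*x**2/2 + O(x**3)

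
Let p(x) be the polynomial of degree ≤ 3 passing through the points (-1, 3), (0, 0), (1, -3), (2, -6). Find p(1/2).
-3/2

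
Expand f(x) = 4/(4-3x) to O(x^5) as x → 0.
1 + 3*x/4 + 9*x**2/16 + 27*x**3/64 + 81*x**4/256 + O(x**5)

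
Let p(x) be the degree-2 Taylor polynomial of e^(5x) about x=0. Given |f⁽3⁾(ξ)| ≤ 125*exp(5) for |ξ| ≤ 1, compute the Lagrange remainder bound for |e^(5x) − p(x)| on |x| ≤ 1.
125*exp(5)/6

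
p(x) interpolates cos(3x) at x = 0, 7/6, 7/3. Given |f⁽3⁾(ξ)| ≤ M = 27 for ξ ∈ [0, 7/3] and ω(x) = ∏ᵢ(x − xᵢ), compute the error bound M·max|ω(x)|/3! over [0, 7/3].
343*sqrt(3)/216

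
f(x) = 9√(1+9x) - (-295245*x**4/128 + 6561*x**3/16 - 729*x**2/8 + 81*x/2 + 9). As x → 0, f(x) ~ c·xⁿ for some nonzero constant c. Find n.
5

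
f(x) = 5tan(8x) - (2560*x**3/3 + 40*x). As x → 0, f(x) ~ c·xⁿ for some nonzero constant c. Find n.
5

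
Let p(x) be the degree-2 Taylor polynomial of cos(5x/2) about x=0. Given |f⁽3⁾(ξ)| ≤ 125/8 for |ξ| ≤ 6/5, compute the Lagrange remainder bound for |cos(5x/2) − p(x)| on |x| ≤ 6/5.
9/2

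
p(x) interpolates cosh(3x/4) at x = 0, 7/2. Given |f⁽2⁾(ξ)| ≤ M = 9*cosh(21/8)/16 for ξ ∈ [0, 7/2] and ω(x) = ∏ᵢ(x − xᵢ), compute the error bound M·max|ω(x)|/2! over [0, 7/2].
441*cosh(21/8)/512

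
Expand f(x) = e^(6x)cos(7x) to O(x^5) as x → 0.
1 + 6*x - 13*x**2/2 - 111*x**3 - 6887*x**4/24 + O(x**5)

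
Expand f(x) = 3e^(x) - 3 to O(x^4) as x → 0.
3*x + 3*x**2/2 + x**3/2 + O(x**4)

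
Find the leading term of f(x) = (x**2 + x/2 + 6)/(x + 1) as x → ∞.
x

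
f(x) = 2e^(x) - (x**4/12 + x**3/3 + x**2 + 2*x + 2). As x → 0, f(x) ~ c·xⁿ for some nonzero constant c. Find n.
5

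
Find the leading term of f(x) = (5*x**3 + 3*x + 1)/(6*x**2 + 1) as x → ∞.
5*x/6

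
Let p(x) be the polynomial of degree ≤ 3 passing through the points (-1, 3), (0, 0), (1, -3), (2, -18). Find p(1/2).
-3/4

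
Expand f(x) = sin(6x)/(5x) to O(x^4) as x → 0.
6/5 - 36*x**2/5 + O(x**4)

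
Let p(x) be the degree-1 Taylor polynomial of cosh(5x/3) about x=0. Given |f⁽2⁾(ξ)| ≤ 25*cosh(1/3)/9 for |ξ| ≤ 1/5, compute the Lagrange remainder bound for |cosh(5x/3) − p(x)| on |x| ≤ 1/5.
cosh(1/3)/18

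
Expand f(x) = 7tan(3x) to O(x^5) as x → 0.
21*x + 63*x**3 + O(x**5)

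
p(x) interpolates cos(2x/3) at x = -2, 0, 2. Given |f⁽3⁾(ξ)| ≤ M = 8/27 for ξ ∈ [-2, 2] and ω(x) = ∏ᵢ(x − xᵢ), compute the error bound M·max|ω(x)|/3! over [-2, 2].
64*sqrt(3)/729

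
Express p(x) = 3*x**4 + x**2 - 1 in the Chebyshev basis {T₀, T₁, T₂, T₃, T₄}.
(5/8)T₀ + (2)T₂ + (3/8)T₄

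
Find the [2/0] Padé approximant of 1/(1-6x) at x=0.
36*x**2 + 6*x + 1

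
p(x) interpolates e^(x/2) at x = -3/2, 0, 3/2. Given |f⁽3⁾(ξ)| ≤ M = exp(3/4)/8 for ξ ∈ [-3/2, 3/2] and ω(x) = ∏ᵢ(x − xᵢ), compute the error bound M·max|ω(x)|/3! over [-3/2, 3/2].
sqrt(3)*exp(3/4)/64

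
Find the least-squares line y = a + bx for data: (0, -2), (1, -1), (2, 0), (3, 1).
a = -2, b = 1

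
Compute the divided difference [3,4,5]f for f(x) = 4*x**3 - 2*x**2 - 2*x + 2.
46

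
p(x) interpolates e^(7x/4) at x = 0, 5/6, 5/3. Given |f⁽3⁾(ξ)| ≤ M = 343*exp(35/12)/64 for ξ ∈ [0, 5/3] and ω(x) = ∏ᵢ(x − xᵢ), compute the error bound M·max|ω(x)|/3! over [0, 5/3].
42875*sqrt(3)*exp(35/12)/373248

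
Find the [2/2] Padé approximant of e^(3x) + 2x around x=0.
(39*x**2/4 + 13*x/2 + 1)/(-9*x**2/4 + 3*x/2 + 1)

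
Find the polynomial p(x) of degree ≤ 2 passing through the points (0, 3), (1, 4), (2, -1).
-3*x**2 + 4*x + 3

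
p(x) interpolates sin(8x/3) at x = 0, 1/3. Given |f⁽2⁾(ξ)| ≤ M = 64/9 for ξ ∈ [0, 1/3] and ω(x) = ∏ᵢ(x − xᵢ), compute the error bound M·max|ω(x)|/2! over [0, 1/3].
8/81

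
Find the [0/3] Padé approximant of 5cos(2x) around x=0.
5/(2*x**2 + 1)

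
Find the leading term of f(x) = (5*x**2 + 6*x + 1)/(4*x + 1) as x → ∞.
5*x/4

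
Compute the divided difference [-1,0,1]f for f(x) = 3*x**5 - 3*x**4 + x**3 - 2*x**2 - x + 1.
-5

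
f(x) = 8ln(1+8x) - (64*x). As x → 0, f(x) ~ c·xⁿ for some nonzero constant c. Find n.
2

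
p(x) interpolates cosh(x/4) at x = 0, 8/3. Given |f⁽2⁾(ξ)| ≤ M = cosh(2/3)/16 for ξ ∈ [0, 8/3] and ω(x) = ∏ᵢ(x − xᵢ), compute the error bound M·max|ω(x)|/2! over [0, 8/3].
cosh(2/3)/18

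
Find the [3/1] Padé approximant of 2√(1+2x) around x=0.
(-x**3/4 + 3*x**2/2 + 9*x/2 + 2)/(5*x/4 + 1)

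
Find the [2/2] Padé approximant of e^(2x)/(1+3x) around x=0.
(38*x**2/51 + 23*x/17 + 1)/(-97*x**2/51 + 40*x/17 + 1)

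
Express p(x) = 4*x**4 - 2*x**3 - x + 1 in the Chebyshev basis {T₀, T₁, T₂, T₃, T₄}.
(5/2)T₀ + (-5/2)T₁ + (2)T₂ + (-1/2)T₃ + (1/2)T₄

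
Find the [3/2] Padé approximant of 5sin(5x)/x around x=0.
(25 - 875*x**2/12)/(5*x**2/4 + 1)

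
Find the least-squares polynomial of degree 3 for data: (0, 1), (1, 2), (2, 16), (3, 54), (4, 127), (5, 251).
53/63 + (-34/189)x + (-73/252)x² + (223/108)x³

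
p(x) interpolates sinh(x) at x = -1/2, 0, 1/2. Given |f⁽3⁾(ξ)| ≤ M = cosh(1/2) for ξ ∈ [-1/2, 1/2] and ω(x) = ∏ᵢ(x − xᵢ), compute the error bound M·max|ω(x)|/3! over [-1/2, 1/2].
sqrt(3)*cosh(1/2)/216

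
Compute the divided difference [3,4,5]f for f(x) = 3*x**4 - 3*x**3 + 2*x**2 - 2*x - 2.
257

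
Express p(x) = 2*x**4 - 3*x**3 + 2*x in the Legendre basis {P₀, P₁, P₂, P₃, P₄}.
(2/5)P₀ + (1/5)P₁ + (8/7)P₂ + (-6/5)P₃ + (16/35)P₄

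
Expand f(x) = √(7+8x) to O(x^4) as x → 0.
sqrt(7) + 4*sqrt(7)*x/7 - 8*sqrt(7)*x**2/49 + 32*sqrt(7)*x**3/343 + O(x**4)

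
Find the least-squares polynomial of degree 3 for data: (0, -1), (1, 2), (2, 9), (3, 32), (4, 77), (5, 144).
-4/7 + (-9/14)x + (13/14)x² + x³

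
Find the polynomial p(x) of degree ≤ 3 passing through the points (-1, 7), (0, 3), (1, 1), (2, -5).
-x**3 + x**2 - 2*x + 3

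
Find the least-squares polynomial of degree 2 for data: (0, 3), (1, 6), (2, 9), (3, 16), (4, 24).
16/5 + (6/5)x + x²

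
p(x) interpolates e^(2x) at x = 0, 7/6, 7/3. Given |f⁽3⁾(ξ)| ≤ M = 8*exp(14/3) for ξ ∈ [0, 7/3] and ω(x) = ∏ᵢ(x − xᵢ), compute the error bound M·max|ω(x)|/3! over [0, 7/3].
343*sqrt(3)*exp(14/3)/729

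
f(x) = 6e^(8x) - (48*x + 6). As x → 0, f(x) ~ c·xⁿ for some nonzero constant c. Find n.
2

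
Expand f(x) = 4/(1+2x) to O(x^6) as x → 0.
4 - 8*x + 16*x**2 - 32*x**3 + 64*x**4 - 128*x**5 + O(x**6)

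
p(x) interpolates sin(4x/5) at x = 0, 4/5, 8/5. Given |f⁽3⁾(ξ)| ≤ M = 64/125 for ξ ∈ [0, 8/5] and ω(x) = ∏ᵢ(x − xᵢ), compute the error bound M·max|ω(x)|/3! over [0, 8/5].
4096*sqrt(3)/421875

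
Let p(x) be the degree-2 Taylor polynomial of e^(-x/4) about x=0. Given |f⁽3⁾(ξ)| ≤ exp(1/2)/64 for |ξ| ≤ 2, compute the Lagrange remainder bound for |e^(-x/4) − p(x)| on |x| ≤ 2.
exp(1/2)/48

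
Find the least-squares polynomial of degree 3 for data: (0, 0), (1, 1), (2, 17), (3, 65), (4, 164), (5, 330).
1/63 + (-229/378)x + (-341/252)x² + (317/108)x³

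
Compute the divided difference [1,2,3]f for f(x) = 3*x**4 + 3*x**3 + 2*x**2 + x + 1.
95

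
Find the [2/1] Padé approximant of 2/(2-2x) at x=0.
1/(1 - x)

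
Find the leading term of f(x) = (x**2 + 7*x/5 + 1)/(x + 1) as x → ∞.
x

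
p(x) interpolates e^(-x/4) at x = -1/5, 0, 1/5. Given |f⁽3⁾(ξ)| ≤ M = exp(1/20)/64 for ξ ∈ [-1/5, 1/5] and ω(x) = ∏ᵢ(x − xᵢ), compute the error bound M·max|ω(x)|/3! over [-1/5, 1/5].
sqrt(3)*exp(1/20)/216000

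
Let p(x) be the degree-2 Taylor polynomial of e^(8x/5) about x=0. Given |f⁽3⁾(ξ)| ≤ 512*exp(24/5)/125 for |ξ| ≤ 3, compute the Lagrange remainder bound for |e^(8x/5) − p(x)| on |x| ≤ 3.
2304*exp(24/5)/125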